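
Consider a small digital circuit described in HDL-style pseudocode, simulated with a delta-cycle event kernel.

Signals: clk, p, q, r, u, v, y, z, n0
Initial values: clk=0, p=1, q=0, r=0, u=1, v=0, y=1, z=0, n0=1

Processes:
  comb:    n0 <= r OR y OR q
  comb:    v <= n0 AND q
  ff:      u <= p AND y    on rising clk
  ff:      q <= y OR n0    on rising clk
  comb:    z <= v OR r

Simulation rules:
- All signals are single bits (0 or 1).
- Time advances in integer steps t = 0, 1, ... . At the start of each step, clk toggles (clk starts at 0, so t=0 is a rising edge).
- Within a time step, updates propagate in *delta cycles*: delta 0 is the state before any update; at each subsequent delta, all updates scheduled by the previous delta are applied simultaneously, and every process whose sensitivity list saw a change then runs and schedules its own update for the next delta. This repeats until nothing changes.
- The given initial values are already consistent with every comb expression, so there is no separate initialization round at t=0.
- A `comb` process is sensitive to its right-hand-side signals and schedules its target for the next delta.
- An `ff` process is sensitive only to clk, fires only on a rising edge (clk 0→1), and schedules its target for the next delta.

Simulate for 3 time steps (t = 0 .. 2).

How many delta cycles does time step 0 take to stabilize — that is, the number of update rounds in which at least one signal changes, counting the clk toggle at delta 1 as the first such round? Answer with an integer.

4

[bits: p,v,clk,y,u,r,q,n0,z]
t=0: Δ0=100110010 Δ1=101110010 Δ2=101110110 Δ3=111110110 Δ4=111110111 | 4Δ
t=1: Δ0=111110111 Δ1=110110111 | 1Δ
t=2: Δ0=110110111 Δ1=111110111 | 1Δ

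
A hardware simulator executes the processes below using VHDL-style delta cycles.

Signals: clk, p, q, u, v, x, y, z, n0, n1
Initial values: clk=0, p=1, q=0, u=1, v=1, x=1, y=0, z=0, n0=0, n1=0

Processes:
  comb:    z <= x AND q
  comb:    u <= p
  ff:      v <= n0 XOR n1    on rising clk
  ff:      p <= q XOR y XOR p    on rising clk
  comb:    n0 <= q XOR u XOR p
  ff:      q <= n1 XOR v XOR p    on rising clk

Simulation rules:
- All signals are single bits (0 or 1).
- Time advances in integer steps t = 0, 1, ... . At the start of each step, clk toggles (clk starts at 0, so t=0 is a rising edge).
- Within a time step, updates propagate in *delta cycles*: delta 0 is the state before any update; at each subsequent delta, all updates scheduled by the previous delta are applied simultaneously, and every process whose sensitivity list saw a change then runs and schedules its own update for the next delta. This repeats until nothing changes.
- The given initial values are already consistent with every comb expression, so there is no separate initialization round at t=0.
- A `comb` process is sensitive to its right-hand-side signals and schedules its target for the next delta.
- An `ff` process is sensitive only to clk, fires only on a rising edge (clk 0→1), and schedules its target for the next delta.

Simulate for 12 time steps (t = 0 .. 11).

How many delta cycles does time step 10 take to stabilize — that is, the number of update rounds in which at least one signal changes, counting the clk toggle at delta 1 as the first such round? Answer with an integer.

[bits: q,clk,v,u,p,x,n0,z,y,n1]
t=0: Δ0=0011110000 Δ1=0111110000 Δ2=0101110000 | 2Δ
t=1: Δ0=0101110000 Δ1=0001110000 | 1Δ
t=2: Δ0=0001110000 Δ1=0101110000 Δ2=1101110000 Δ3=1101111100 | 3Δ
t=3: Δ0=1101111100 Δ1=1001111100 | 1Δ
t=4: Δ0=1001111100 Δ1=1101111100 Δ2=1111011100 Δ3=1110010100 Δ4=1110011100 | 4Δ
t=5: Δ0=1110011100 Δ1=1010011100 | 1Δ
t=6: Δ0=1010011100 Δ1=1110011100 Δ2=1110111100 Δ3=1111110100 Δ4=1111111100 | 4Δ
t=7: Δ0=1111111100 Δ1=1011111100 | 1Δ
t=8: Δ0=1011111100 Δ1=1111111100 Δ2=0111011100 Δ3=0110011000 Δ4=0110010000 | 4Δ
t=9: Δ0=0110010000 Δ1=0010010000 | 1Δ
t=10: Δ0=0010010000 Δ1=0110010000 Δ2=1100010000 Δ3=1100011100 | 3Δ
t=11: Δ0=1100011100 Δ1=1000011100 | 1Δ

3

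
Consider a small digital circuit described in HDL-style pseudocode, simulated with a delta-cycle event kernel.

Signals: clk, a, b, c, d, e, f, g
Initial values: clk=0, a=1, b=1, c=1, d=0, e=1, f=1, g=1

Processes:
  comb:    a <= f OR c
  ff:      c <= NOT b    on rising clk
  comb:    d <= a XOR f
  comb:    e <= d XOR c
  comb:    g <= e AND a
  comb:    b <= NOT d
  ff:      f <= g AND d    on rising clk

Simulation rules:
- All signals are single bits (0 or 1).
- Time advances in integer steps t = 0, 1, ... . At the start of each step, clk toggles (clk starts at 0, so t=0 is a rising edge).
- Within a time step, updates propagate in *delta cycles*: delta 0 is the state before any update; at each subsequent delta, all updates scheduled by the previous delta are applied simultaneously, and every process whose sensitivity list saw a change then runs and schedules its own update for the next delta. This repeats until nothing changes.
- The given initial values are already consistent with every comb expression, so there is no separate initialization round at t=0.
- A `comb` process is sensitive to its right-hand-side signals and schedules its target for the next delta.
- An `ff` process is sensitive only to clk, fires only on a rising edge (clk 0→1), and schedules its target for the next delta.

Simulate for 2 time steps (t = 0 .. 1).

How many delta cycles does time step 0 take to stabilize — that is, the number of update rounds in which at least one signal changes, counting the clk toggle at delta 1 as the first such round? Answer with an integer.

5

[bits: g,e,a,b,clk,d,f,c]
t=0: Δ0=11110011 Δ1=11111011 Δ2=11111000 Δ3=10011100 Δ4=01001000 Δ5=00011000 | 5Δ
t=1: Δ0=00011000 Δ1=00010000 | 1Δ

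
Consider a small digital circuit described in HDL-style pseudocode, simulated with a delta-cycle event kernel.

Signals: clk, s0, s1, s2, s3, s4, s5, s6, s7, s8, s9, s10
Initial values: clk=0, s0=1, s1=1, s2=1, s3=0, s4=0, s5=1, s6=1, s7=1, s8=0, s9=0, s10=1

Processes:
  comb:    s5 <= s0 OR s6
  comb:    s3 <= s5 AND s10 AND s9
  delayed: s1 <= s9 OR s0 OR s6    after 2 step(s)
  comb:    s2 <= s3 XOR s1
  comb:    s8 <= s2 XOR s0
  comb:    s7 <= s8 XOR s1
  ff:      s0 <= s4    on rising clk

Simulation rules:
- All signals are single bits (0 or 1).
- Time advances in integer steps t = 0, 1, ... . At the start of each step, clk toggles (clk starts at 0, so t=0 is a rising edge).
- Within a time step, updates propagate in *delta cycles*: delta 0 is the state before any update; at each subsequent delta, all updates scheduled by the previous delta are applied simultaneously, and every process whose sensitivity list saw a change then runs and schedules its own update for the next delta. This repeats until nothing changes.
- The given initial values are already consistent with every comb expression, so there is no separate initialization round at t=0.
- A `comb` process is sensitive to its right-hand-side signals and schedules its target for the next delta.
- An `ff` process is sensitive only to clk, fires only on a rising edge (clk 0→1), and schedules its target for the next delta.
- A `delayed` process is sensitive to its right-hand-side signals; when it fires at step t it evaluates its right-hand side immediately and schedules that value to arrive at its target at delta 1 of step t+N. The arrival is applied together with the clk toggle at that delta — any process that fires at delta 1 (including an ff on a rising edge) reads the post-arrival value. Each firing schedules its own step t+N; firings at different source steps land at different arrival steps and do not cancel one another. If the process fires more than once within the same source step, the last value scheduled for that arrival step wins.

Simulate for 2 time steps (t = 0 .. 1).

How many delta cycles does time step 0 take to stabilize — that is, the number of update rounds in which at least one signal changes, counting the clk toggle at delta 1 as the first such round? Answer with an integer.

[bits: s4,s8,s5,s0,s10,s3,s9,s2,s1,s7,clk,s6]
t=0: Δ0=001110011101 Δ1=001110011111 Δ2=001010011111 Δ3=011010011111 Δ4=011010011011 | 4Δ
t=1: Δ0=011010011011 Δ1=011010011001 | 1Δ

4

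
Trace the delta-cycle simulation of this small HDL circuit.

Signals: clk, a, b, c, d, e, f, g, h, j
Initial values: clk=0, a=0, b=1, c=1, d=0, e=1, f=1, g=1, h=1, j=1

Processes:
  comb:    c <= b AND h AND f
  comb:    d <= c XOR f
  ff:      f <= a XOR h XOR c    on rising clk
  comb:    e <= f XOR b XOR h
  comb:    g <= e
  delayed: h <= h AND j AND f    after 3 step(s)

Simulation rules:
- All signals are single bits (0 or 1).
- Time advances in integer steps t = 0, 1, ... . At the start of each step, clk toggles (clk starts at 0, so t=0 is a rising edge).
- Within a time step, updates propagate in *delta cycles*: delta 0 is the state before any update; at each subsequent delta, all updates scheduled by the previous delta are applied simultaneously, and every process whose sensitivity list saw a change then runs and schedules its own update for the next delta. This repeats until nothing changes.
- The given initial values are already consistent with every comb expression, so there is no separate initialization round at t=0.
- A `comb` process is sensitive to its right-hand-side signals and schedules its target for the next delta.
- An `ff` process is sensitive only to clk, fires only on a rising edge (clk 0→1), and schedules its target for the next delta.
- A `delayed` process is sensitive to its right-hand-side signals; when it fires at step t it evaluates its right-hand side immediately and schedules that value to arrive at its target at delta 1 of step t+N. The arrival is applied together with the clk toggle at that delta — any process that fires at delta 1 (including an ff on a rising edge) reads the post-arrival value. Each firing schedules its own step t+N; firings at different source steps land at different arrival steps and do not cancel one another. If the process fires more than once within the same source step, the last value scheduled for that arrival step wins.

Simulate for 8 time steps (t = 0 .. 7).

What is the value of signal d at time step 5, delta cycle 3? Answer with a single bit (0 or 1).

t0.Δ0 clk=0 c=1 b=1 g=1 d=0 h=1 j=1 a=0 e=1 f=1
t0.Δ1 clk=1 c=1 b=1 g=1 d=0 h=1 j=1 a=0 e=1 f=1
t0.Δ2 clk=1 c=1 b=1 g=1 d=0 h=1 j=1 a=0 e=1 f=0
t0.Δ3 clk=1 c=0 b=1 g=1 d=1 h=1 j=1 a=0 e=0 f=0
t0.Δ4 clk=1 c=0 b=1 g=0 d=0 h=1 j=1 a=0 e=0 f=0
t1.Δ0 clk=1 c=0 b=1 g=0 d=0 h=1 j=1 a=0 e=0 f=0
t1.Δ1 clk=0 c=0 b=1 g=0 d=0 h=1 j=1 a=0 e=0 f=0
t2.Δ0 clk=0 c=0 b=1 g=0 d=0 h=1 j=1 a=0 e=0 f=0
t2.Δ1 clk=1 c=0 b=1 g=0 d=0 h=1 j=1 a=0 e=0 f=0
t2.Δ2 clk=1 c=0 b=1 g=0 d=0 h=1 j=1 a=0 e=0 f=1
t2.Δ3 clk=1 c=1 b=1 g=0 d=1 h=1 j=1 a=0 e=1 f=1
t2.Δ4 clk=1 c=1 b=1 g=1 d=0 h=1 j=1 a=0 e=1 f=1
t3.Δ0 clk=1 c=1 b=1 g=1 d=0 h=1 j=1 a=0 e=1 f=1
t3.Δ1 clk=0 c=1 b=1 g=1 d=0 h=0 j=1 a=0 e=1 f=1
t3.Δ2 clk=0 c=0 b=1 g=1 d=0 h=0 j=1 a=0 e=0 f=1
t3.Δ3 clk=0 c=0 b=1 g=0 d=1 h=0 j=1 a=0 e=0 f=1
t4.Δ0 clk=0 c=0 b=1 g=0 d=1 h=0 j=1 a=0 e=0 f=1
t4.Δ1 clk=1 c=0 b=1 g=0 d=1 h=0 j=1 a=0 e=0 f=1
t4.Δ2 clk=1 c=0 b=1 g=0 d=1 h=0 j=1 a=0 e=0 f=0
t4.Δ3 clk=1 c=0 b=1 g=0 d=0 h=0 j=1 a=0 e=1 f=0
t4.Δ4 clk=1 c=0 b=1 g=1 d=0 h=0 j=1 a=0 e=1 f=0
t5.Δ0 clk=1 c=0 b=1 g=1 d=0 h=0 j=1 a=0 e=1 f=0
t5.Δ1 clk=0 c=0 b=1 g=1 d=0 h=1 j=1 a=0 e=1 f=0
t5.Δ2 clk=0 c=0 b=1 g=1 d=0 h=1 j=1 a=0 e=0 f=0
t5.Δ3 clk=0 c=0 b=1 g=0 d=0 h=1 j=1 a=0 e=0 f=0
t6.Δ0 clk=0 c=0 b=1 g=0 d=0 h=1 j=1 a=0 e=0 f=0
t6.Δ1 clk=1 c=0 b=1 g=0 d=0 h=0 j=1 a=0 e=0 f=0
t6.Δ2 clk=1 c=0 b=1 g=0 d=0 h=0 j=1 a=0 e=1 f=0
t6.Δ3 clk=1 c=0 b=1 g=1 d=0 h=0 j=1 a=0 e=1 f=0
t7.Δ0 clk=1 c=0 b=1 g=1 d=0 h=0 j=1 a=0 e=1 f=0
t7.Δ1 clk=0 c=0 b=1 g=1 d=0 h=0 j=1 a=0 e=1 f=0

0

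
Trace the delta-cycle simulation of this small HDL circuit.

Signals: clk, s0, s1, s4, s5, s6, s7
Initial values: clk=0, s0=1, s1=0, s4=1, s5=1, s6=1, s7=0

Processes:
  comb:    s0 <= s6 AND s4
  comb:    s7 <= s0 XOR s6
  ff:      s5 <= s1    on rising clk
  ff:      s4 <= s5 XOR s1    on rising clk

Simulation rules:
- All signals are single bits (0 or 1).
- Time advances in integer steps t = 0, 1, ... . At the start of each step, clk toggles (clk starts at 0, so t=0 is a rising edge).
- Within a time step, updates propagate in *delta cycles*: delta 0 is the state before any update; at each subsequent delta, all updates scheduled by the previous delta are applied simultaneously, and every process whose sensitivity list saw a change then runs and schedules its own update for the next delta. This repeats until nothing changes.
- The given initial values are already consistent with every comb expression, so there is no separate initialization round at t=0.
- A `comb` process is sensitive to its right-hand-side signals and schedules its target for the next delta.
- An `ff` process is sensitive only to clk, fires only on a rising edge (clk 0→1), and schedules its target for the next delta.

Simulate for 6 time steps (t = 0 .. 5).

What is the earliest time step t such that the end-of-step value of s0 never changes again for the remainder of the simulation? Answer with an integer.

[bits: s1,s0,s5,clk,s6,s7,s4]
t=0: Δ0=0110101 Δ1=0111101 Δ2=0101101 | 2Δ
t=1: Δ0=0101101 Δ1=0100101 | 1Δ
t=2: Δ0=0100101 Δ1=0101101 Δ2=0101100 Δ3=0001100 Δ4=0001110 | 4Δ
t=3: Δ0=0001110 Δ1=0000110 | 1Δ
t=4: Δ0=0000110 Δ1=0001110 | 1Δ
t=5: Δ0=0001110 Δ1=0000110 | 1Δ

2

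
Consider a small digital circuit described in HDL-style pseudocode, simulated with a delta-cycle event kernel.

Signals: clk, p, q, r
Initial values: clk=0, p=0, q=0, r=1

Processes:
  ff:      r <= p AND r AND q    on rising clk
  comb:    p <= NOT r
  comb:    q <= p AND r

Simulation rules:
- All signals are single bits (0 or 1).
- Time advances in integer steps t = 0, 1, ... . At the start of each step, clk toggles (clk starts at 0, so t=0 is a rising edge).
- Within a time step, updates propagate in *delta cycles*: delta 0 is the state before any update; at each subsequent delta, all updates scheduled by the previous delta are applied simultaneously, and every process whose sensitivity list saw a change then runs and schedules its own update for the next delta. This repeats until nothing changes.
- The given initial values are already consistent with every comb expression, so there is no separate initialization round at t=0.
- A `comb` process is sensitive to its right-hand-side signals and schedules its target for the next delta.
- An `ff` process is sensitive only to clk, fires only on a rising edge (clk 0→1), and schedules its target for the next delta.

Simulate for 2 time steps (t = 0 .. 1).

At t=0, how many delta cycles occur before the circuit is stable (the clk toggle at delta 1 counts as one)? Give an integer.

3

t=0 Δ0: r=1 clk=0 p=0 q=0
  Δ1: clk:0→1
  Δ2: r:1→0
  Δ3: p:0→1
  (3Δ to stable)
t=1 Δ0: r=0 clk=1 p=1 q=0
  Δ1: clk:1→0
  (1Δ to stable)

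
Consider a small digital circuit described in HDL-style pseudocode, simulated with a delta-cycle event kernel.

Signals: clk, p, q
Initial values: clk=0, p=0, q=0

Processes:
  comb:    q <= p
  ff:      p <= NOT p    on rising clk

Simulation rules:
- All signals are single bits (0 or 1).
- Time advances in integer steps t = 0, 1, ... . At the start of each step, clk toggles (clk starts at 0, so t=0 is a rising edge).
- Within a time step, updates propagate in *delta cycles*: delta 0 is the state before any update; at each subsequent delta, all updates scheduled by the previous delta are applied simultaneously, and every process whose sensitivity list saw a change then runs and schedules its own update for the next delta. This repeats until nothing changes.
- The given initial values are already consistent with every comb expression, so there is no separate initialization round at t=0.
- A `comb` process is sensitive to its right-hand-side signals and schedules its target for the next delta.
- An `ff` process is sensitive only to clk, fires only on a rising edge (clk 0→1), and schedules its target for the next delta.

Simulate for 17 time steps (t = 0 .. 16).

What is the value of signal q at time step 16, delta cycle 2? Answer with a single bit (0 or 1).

0

t0.Δ0 q=0 clk=0 p=0
t0.Δ1 q=0 clk=1 p=0
t0.Δ2 q=0 clk=1 p=1
t0.Δ3 q=1 clk=1 p=1
t1.Δ0 q=1 clk=1 p=1
t1.Δ1 q=1 clk=0 p=1
t2.Δ0 q=1 clk=0 p=1
t2.Δ1 q=1 clk=1 p=1
t2.Δ2 q=1 clk=1 p=0
t2.Δ3 q=0 clk=1 p=0
t3.Δ0 q=0 clk=1 p=0
t3.Δ1 q=0 clk=0 p=0
t4.Δ0 q=0 clk=0 p=0
t4.Δ1 q=0 clk=1 p=0
t4.Δ2 q=0 clk=1 p=1
t4.Δ3 q=1 clk=1 p=1
t5.Δ0 q=1 clk=1 p=1
t5.Δ1 q=1 clk=0 p=1
t6.Δ0 q=1 clk=0 p=1
t6.Δ1 q=1 clk=1 p=1
t6.Δ2 q=1 clk=1 p=0
t6.Δ3 q=0 clk=1 p=0
t7.Δ0 q=0 clk=1 p=0
t7.Δ1 q=0 clk=0 p=0
t8.Δ0 q=0 clk=0 p=0
t8.Δ1 q=0 clk=1 p=0
t8.Δ2 q=0 clk=1 p=1
t8.Δ3 q=1 clk=1 p=1
t9.Δ0 q=1 clk=1 p=1
t9.Δ1 q=1 clk=0 p=1
t10.Δ0 q=1 clk=0 p=1
t10.Δ1 q=1 clk=1 p=1
t10.Δ2 q=1 clk=1 p=0
t10.Δ3 q=0 clk=1 p=0
t11.Δ0 q=0 clk=1 p=0
t11.Δ1 q=0 clk=0 p=0
t12.Δ0 q=0 clk=0 p=0
t12.Δ1 q=0 clk=1 p=0
t12.Δ2 q=0 clk=1 p=1
t12.Δ3 q=1 clk=1 p=1
t13.Δ0 q=1 clk=1 p=1
t13.Δ1 q=1 clk=0 p=1
t14.Δ0 q=1 clk=0 p=1
t14.Δ1 q=1 clk=1 p=1
t14.Δ2 q=1 clk=1 p=0
t14.Δ3 q=0 clk=1 p=0
t15.Δ0 q=0 clk=1 p=0
t15.Δ1 q=0 clk=0 p=0
t16.Δ0 q=0 clk=0 p=0
t16.Δ1 q=0 clk=1 p=0
t16.Δ2 q=0 clk=1 p=1
t16.Δ3 q=1 clk=1 p=1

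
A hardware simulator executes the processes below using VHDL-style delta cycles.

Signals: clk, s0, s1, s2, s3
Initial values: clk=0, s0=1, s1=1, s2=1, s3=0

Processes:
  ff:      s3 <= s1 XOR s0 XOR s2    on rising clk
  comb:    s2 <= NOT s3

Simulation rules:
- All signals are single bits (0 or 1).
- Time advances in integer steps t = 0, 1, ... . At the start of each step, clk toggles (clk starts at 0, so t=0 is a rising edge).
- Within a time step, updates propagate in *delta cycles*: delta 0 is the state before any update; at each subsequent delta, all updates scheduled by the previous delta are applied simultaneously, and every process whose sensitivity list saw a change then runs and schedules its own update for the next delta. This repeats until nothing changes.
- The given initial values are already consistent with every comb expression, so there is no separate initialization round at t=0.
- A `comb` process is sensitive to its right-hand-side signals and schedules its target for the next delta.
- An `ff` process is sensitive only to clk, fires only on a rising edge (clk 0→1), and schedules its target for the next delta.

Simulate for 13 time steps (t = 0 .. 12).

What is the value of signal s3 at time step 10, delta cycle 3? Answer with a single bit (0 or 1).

0

t=0 Δ0: s2=1 clk=0 s0=1 s3=0 s1=1
  Δ1: clk:0→1
  Δ2: s3:0→1
  Δ3: s2:1→0
  (3Δ to stable)
t=1 Δ0: s2=0 clk=1 s0=1 s3=1 s1=1
  Δ1: clk:1→0
  (1Δ to stable)
t=2 Δ0: s2=0 clk=0 s0=1 s3=1 s1=1
  Δ1: clk:0→1
  Δ2: s3:1→0
  Δ3: s2:0→1
  (3Δ to stable)
t=3 Δ0: s2=1 clk=1 s0=1 s3=0 s1=1
  Δ1: clk:1→0
  (1Δ to stable)
t=4 Δ0: s2=1 clk=0 s0=1 s3=0 s1=1
  Δ1: clk:0→1
  Δ2: s3:0→1
  Δ3: s2:1→0
  (3Δ to stable)
t=5 Δ0: s2=0 clk=1 s0=1 s3=1 s1=1
  Δ1: clk:1→0
  (1Δ to stable)
t=6 Δ0: s2=0 clk=0 s0=1 s3=1 s1=1
  Δ1: clk:0→1
  Δ2: s3:1→0
  Δ3: s2:0→1
  (3Δ to stable)
t=7 Δ0: s2=1 clk=1 s0=1 s3=0 s1=1
  Δ1: clk:1→0
  (1Δ to stable)
t=8 Δ0: s2=1 clk=0 s0=1 s3=0 s1=1
  Δ1: clk:0→1
  Δ2: s3:0→1
  Δ3: s2:1→0
  (3Δ to stable)
t=9 Δ0: s2=0 clk=1 s0=1 s3=1 s1=1
  Δ1: clk:1→0
  (1Δ to stable)
t=10 Δ0: s2=0 clk=0 s0=1 s3=1 s1=1
  Δ1: clk:0→1
  Δ2: s3:1→0
  Δ3: s2:0→1
  (3Δ to stable)
t=11 Δ0: s2=1 clk=1 s0=1 s3=0 s1=1
  Δ1: clk:1→0
  (1Δ to stable)
t=12 Δ0: s2=1 clk=0 s0=1 s3=0 s1=1
  Δ1: clk:0→1
  Δ2: s3:0→1
  Δ3: s2:1→0
  (3Δ to stable)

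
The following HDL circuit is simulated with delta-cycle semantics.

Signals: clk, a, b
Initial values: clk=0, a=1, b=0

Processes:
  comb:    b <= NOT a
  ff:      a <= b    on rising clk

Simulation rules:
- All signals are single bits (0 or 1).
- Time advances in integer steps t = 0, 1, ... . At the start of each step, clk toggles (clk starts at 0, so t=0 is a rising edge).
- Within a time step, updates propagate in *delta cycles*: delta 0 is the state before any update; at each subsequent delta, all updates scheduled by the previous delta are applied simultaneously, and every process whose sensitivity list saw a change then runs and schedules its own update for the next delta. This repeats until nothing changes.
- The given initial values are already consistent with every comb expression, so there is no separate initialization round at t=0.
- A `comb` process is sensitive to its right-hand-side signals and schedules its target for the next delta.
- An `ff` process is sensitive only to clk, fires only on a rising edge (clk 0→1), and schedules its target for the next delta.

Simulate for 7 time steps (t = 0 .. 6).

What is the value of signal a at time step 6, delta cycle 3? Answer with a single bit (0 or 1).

1

[bits: b,a,clk]
t=0: Δ0=010 Δ1=011 Δ2=001 Δ3=101 | 3Δ
t=1: Δ0=101 Δ1=100 | 1Δ
t=2: Δ0=100 Δ1=101 Δ2=111 Δ3=011 | 3Δ
t=3: Δ0=011 Δ1=010 | 1Δ
t=4: Δ0=010 Δ1=011 Δ2=001 Δ3=101 | 3Δ
t=5: Δ0=101 Δ1=100 | 1Δ
t=6: Δ0=100 Δ1=101 Δ2=111 Δ3=011 | 3Δ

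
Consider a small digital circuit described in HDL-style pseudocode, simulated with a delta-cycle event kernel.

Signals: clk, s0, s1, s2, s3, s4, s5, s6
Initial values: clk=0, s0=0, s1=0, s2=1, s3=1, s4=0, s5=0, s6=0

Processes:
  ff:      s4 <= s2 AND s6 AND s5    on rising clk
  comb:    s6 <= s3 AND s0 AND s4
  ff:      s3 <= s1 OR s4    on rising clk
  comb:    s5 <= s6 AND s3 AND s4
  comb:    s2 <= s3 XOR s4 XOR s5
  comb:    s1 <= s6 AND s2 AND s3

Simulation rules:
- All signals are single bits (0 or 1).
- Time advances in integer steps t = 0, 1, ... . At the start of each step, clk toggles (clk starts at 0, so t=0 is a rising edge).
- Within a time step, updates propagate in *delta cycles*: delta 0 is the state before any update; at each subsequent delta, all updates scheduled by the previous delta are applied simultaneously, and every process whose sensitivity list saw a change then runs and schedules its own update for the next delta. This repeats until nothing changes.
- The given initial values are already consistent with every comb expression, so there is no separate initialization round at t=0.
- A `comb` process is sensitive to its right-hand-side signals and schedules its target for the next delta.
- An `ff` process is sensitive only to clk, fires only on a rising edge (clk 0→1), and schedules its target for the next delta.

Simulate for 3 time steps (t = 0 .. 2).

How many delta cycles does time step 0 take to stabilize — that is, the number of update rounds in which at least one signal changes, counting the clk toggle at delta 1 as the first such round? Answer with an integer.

t=0 Δ0: s2=1 s1=0 s4=0 clk=0 s0=0 s3=1 s6=0 s5=0
  Δ1: clk:0→1
  Δ2: s3:1→0
  Δ3: s2:1→0
  (3Δ to stable)
t=1 Δ0: s2=0 s1=0 s4=0 clk=1 s0=0 s3=0 s6=0 s5=0
  Δ1: clk:1→0
  (1Δ to stable)
t=2 Δ0: s2=0 s1=0 s4=0 clk=0 s0=0 s3=0 s6=0 s5=0
  Δ1: clk:0→1
  (1Δ to stable)

3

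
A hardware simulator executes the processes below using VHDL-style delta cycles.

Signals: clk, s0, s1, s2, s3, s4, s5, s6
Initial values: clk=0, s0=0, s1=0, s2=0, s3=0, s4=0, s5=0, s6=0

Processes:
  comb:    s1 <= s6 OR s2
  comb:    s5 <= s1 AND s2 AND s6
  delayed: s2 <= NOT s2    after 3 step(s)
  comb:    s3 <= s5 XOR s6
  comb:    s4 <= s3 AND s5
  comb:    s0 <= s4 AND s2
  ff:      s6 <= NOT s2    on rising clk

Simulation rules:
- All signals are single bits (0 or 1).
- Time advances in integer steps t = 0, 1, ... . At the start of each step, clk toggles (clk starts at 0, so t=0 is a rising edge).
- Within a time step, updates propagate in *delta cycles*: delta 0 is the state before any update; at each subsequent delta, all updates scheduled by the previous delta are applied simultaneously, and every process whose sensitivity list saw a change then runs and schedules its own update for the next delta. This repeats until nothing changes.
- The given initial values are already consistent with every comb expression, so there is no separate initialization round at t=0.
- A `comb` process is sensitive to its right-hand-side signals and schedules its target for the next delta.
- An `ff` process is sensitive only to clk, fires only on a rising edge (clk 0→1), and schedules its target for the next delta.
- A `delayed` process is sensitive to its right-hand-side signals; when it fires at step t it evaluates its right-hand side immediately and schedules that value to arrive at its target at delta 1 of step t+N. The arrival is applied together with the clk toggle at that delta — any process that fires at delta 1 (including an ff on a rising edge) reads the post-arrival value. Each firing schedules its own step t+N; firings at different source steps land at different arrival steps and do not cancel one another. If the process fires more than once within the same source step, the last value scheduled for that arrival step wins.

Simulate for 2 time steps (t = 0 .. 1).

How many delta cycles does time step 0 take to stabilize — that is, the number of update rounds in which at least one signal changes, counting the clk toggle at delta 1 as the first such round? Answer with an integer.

t=0 Δ0: s6=0 clk=0 s3=0 s5=0 s4=0 s1=0 s0=0 s2=0
  Δ1: clk:0→1
  Δ2: s6:0→1
  Δ3: s3:0→1, s1:0→1
  (3Δ to stable)
t=1 Δ0: s6=1 clk=1 s3=1 s5=0 s4=0 s1=1 s0=0 s2=0
  Δ1: clk:1→0
  (1Δ to stable)

3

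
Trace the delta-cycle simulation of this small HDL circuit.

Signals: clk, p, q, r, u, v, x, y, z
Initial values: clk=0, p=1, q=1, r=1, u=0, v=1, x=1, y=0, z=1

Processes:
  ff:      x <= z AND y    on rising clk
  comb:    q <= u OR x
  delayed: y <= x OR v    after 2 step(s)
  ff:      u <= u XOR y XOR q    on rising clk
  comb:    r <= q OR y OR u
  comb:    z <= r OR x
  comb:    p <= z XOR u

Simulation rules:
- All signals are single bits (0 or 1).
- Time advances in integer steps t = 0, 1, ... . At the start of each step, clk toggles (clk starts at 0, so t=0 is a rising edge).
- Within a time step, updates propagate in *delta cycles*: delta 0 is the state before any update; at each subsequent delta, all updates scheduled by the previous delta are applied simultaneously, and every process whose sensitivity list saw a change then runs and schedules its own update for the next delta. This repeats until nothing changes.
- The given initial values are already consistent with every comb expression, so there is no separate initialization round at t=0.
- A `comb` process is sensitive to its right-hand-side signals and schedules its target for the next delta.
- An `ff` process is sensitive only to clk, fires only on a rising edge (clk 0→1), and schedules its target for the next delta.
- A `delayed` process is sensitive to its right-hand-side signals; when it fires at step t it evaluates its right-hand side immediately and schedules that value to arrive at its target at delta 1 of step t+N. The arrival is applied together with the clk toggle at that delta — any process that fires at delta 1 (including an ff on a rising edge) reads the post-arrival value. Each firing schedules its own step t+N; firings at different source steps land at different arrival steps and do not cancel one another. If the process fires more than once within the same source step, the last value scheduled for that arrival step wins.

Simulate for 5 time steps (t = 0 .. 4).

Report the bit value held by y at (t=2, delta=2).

t0.Δ0 y=0 p=1 r=1 clk=0 q=1 u=0 x=1 v=1 z=1
t0.Δ1 y=0 p=1 r=1 clk=1 q=1 u=0 x=1 v=1 z=1
t0.Δ2 y=0 p=1 r=1 clk=1 q=1 u=1 x=0 v=1 z=1
t0.Δ3 y=0 p=0 r=1 clk=1 q=1 u=1 x=0 v=1 z=1
t1.Δ0 y=0 p=0 r=1 clk=1 q=1 u=1 x=0 v=1 z=1
t1.Δ1 y=0 p=0 r=1 clk=0 q=1 u=1 x=0 v=1 z=1
t2.Δ0 y=0 p=0 r=1 clk=0 q=1 u=1 x=0 v=1 z=1
t2.Δ1 y=1 p=0 r=1 clk=1 q=1 u=1 x=0 v=1 z=1
t2.Δ2 y=1 p=0 r=1 clk=1 q=1 u=1 x=1 v=1 z=1
t3.Δ0 y=1 p=0 r=1 clk=1 q=1 u=1 x=1 v=1 z=1
t3.Δ1 y=1 p=0 r=1 clk=0 q=1 u=1 x=1 v=1 z=1
t4.Δ0 y=1 p=0 r=1 clk=0 q=1 u=1 x=1 v=1 z=1
t4.Δ1 y=1 p=0 r=1 clk=1 q=1 u=1 x=1 v=1 z=1

1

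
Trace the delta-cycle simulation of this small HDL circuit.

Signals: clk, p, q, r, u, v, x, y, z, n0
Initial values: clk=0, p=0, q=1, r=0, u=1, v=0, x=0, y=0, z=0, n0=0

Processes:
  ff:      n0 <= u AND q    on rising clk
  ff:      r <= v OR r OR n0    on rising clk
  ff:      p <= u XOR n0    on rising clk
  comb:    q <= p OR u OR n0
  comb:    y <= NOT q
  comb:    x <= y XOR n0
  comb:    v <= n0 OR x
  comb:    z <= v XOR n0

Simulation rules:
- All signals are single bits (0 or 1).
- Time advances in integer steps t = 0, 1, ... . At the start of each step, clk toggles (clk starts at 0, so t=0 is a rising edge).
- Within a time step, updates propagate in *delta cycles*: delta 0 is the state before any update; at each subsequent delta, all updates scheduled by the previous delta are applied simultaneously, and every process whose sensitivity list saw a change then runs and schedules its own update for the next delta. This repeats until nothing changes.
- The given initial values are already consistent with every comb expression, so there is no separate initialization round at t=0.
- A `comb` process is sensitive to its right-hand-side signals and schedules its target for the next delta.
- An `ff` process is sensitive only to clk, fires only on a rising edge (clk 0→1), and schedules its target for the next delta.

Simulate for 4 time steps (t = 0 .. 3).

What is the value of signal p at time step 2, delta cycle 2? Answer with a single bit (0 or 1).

0

t0.Δ0 u=1 p=0 z=0 y=0 x=0 n0=0 r=0 q=1 clk=0 v=0
t0.Δ1 u=1 p=0 z=0 y=0 x=0 n0=0 r=0 q=1 clk=1 v=0
t0.Δ2 u=1 p=1 z=0 y=0 x=0 n0=1 r=0 q=1 clk=1 v=0
t0.Δ3 u=1 p=1 z=1 y=0 x=1 n0=1 r=0 q=1 clk=1 v=1
t0.Δ4 u=1 p=1 z=0 y=0 x=1 n0=1 r=0 q=1 clk=1 v=1
t1.Δ0 u=1 p=1 z=0 y=0 x=1 n0=1 r=0 q=1 clk=1 v=1
t1.Δ1 u=1 p=1 z=0 y=0 x=1 n0=1 r=0 q=1 clk=0 v=1
t2.Δ0 u=1 p=1 z=0 y=0 x=1 n0=1 r=0 q=1 clk=0 v=1
t2.Δ1 u=1 p=1 z=0 y=0 x=1 n0=1 r=0 q=1 clk=1 v=1
t2.Δ2 u=1 p=0 z=0 y=0 x=1 n0=1 r=1 q=1 clk=1 v=1
t3.Δ0 u=1 p=0 z=0 y=0 x=1 n0=1 r=1 q=1 clk=1 v=1
t3.Δ1 u=1 p=0 z=0 y=0 x=1 n0=1 r=1 q=1 clk=0 v=1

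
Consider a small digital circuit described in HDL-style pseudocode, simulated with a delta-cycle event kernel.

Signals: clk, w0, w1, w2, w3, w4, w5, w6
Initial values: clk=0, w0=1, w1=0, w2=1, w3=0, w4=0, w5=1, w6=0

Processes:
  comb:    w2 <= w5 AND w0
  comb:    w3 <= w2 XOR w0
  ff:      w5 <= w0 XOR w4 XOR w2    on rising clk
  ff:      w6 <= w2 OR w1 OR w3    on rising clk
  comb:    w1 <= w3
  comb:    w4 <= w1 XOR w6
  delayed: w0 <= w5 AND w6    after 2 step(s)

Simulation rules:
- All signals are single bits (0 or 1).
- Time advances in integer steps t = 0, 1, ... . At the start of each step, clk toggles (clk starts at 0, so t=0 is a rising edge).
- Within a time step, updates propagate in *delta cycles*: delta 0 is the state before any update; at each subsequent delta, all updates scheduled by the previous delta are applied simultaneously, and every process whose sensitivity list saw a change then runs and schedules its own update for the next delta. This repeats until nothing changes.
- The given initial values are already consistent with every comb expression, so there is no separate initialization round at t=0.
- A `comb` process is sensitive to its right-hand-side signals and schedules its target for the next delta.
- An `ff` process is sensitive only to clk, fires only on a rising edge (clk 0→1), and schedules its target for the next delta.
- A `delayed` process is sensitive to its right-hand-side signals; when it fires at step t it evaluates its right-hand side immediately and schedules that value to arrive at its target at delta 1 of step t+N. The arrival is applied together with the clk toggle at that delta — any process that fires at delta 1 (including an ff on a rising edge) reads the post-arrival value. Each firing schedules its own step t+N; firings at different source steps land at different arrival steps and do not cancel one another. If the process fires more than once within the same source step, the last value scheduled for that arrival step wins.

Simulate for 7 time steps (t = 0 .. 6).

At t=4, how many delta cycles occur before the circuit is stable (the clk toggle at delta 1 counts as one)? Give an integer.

3

t=0 Δ0: w6=0 w2=1 w3=0 w1=0 w0=1 w5=1 w4=0 clk=0
  Δ1: clk:0→1
  Δ2: w6:0→1, w5:1→0
  Δ3: w2:1→0, w4:0→1
  Δ4: w3:0→1
  Δ5: w1:0→1
  Δ6: w4:1→0
  (6Δ to stable)
t=1 Δ0: w6=1 w2=0 w3=1 w1=1 w0=1 w5=0 w4=0 clk=1
  Δ1: clk:1→0
  (1Δ to stable)
t=2 Δ0: w6=1 w2=0 w3=1 w1=1 w0=1 w5=0 w4=0 clk=0
  Δ1: w0:1→0, clk:0→1
  Δ2: w3:1→0
  Δ3: w1:1→0
  Δ4: w4:0→1
  (4Δ to stable)
t=3 Δ0: w6=1 w2=0 w3=0 w1=0 w0=0 w5=0 w4=1 clk=1
  Δ1: clk:1→0
  (1Δ to stable)
t=4 Δ0: w6=1 w2=0 w3=0 w1=0 w0=0 w5=0 w4=1 clk=0
  Δ1: clk:0→1
  Δ2: w6:1→0, w5:0→1
  Δ3: w4:1→0
  (3Δ to stable)
t=5 Δ0: w6=0 w2=0 w3=0 w1=0 w0=0 w5=1 w4=0 clk=1
  Δ1: clk:1→0
  (1Δ to stable)
t=6 Δ0: w6=0 w2=0 w3=0 w1=0 w0=0 w5=1 w4=0 clk=0
  Δ1: clk:0→1
  Δ2: w5:1→0
  (2Δ to stable)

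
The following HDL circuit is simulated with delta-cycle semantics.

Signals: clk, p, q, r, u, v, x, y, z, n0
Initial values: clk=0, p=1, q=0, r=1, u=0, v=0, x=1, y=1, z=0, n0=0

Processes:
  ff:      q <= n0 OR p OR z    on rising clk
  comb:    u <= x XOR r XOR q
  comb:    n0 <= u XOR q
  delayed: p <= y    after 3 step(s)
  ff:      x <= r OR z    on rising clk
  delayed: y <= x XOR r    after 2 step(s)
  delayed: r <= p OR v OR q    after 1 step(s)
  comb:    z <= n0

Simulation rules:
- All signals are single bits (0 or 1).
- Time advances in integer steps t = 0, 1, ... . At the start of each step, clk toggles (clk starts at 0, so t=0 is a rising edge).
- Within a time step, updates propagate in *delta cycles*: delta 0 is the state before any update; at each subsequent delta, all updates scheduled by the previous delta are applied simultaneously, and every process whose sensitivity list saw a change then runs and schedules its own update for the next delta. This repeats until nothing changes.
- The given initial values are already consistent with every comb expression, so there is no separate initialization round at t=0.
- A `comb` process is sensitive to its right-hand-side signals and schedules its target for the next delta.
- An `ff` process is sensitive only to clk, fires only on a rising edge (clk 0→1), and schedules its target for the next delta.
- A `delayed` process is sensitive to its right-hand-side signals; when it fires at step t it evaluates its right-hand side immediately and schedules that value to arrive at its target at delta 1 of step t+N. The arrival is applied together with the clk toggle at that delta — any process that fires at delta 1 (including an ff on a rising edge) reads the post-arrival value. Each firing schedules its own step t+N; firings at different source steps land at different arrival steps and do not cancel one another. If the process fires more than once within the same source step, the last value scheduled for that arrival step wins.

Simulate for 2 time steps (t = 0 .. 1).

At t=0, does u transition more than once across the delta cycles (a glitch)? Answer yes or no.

no

t0.Δ0 z=0 n0=0 u=0 y=1 clk=0 x=1 r=1 q=0 p=1 v=0
t0.Δ1 z=0 n0=0 u=0 y=1 clk=1 x=1 r=1 q=0 p=1 v=0
t0.Δ2 z=0 n0=0 u=0 y=1 clk=1 x=1 r=1 q=1 p=1 v=0
t0.Δ3 z=0 n0=1 u=1 y=1 clk=1 x=1 r=1 q=1 p=1 v=0
t0.Δ4 z=1 n0=0 u=1 y=1 clk=1 x=1 r=1 q=1 p=1 v=0
t0.Δ5 z=0 n0=0 u=1 y=1 clk=1 x=1 r=1 q=1 p=1 v=0
t1.Δ0 z=0 n0=0 u=1 y=1 clk=1 x=1 r=1 q=1 p=1 v=0
t1.Δ1 z=0 n0=0 u=1 y=1 clk=0 x=1 r=1 q=1 p=1 v=0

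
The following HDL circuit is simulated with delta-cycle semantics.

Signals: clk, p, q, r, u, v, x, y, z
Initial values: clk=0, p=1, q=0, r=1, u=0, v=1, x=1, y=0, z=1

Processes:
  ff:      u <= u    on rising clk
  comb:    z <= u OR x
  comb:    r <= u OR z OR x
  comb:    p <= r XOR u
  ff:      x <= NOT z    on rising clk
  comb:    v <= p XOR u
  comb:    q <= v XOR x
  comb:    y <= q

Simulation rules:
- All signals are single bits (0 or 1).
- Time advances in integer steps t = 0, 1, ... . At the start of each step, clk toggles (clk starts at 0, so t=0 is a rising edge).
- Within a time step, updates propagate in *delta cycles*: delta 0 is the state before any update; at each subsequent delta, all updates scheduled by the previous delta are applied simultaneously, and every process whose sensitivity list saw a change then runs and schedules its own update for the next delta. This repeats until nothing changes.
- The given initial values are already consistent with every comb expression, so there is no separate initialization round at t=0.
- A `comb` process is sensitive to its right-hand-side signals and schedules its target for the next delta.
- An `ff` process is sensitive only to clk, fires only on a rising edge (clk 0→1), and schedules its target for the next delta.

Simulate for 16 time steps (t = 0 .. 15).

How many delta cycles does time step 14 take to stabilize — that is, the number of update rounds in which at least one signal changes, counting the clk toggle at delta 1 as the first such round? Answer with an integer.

7

t=0 Δ0: x=1 u=0 z=1 r=1 q=0 clk=0 v=1 p=1 y=0
  Δ1: clk:0→1
  Δ2: x:1→0
  Δ3: z:1→0, q:0→1
  Δ4: r:1→0, y:0→1
  Δ5: p:1→0
  Δ6: v:1→0
  Δ7: q:1→0
  Δ8: y:1→0
  (8Δ to stable)
t=1 Δ0: x=0 u=0 z=0 r=0 q=0 clk=1 v=0 p=0 y=0
  Δ1: clk:1→0
  (1Δ to stable)
t=2 Δ0: x=0 u=0 z=0 r=0 q=0 clk=0 v=0 p=0 y=0
  Δ1: clk:0→1
  Δ2: x:0→1
  Δ3: z:0→1, r:0→1, q:0→1
  Δ4: p:0→1, y:0→1
  Δ5: v:0→1
  Δ6: q:1→0
  Δ7: y:1→0
  (7Δ to stable)
t=3 Δ0: x=1 u=0 z=1 r=1 q=0 clk=1 v=1 p=1 y=0
  Δ1: clk:1→0
  (1Δ to stable)
t=4 Δ0: x=1 u=0 z=1 r=1 q=0 clk=0 v=1 p=1 y=0
  Δ1: clk:0→1
  Δ2: x:1→0
  Δ3: z:1→0, q:0→1
  Δ4: r:1→0, y:0→1
  Δ5: p:1→0
  Δ6: v:1→0
  Δ7: q:1→0
  Δ8: y:1→0
  (8Δ to stable)
t=5 Δ0: x=0 u=0 z=0 r=0 q=0 clk=1 v=0 p=0 y=0
  Δ1: clk:1→0
  (1Δ to stable)
t=6 Δ0: x=0 u=0 z=0 r=0 q=0 clk=0 v=0 p=0 y=0
  Δ1: clk:0→1
  Δ2: x:0→1
  Δ3: z:0→1, r:0→1, q:0→1
  Δ4: p:0→1, y:0→1
  Δ5: v:0→1
  Δ6: q:1→0
  Δ7: y:1→0
  (7Δ to stable)
t=7 Δ0: x=1 u=0 z=1 r=1 q=0 clk=1 v=1 p=1 y=0
  Δ1: clk:1→0
  (1Δ to stable)
t=8 Δ0: x=1 u=0 z=1 r=1 q=0 clk=0 v=1 p=1 y=0
  Δ1: clk:0→1
  Δ2: x:1→0
  Δ3: z:1→0, q:0→1
  Δ4: r:1→0, y:0→1
  Δ5: p:1→0
  Δ6: v:1→0
  Δ7: q:1→0
  Δ8: y:1→0
  (8Δ to stable)
t=9 Δ0: x=0 u=0 z=0 r=0 q=0 clk=1 v=0 p=0 y=0
  Δ1: clk:1→0
  (1Δ to stable)
t=10 Δ0: x=0 u=0 z=0 r=0 q=0 clk=0 v=0 p=0 y=0
  Δ1: clk:0→1
  Δ2: x:0→1
  Δ3: z:0→1, r:0→1, q:0→1
  Δ4: p:0→1, y:0→1
  Δ5: v:0→1
  Δ6: q:1→0
  Δ7: y:1→0
  (7Δ to stable)
t=11 Δ0: x=1 u=0 z=1 r=1 q=0 clk=1 v=1 p=1 y=0
  Δ1: clk:1→0
  (1Δ to stable)
t=12 Δ0: x=1 u=0 z=1 r=1 q=0 clk=0 v=1 p=1 y=0
  Δ1: clk:0→1
  Δ2: x:1→0
  Δ3: z:1→0, q:0→1
  Δ4: r:1→0, y:0→1
  Δ5: p:1→0
  Δ6: v:1→0
  Δ7: q:1→0
  Δ8: y:1→0
  (8Δ to stable)
t=13 Δ0: x=0 u=0 z=0 r=0 q=0 clk=1 v=0 p=0 y=0
  Δ1: clk:1→0
  (1Δ to stable)
t=14 Δ0: x=0 u=0 z=0 r=0 q=0 clk=0 v=0 p=0 y=0
  Δ1: clk:0→1
  Δ2: x:0→1
  Δ3: z:0→1, r:0→1, q:0→1
  Δ4: p:0→1, y:0→1
  Δ5: v:0→1
  Δ6: q:1→0
  Δ7: y:1→0
  (7Δ to stable)
t=15 Δ0: x=1 u=0 z=1 r=1 q=0 clk=1 v=1 p=1 y=0
  Δ1: clk:1→0
  (1Δ to stable)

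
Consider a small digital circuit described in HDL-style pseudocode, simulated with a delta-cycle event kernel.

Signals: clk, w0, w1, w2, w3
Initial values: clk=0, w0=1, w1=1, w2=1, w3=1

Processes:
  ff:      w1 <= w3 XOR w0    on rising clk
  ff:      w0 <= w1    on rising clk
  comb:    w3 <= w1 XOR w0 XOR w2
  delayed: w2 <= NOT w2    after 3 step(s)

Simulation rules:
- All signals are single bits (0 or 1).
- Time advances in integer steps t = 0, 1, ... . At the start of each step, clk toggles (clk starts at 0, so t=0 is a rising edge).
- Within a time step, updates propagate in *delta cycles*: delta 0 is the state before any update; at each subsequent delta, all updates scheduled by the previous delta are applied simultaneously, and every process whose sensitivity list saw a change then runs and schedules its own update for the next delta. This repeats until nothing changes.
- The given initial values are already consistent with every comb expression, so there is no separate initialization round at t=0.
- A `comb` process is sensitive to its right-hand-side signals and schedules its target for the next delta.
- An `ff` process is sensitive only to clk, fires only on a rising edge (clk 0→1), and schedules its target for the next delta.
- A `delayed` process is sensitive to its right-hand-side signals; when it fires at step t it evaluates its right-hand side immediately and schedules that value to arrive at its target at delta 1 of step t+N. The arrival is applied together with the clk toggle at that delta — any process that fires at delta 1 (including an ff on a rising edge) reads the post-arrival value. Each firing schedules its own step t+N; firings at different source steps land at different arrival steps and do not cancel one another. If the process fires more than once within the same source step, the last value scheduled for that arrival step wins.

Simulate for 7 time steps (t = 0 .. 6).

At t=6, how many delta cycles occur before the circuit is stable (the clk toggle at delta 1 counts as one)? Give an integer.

2

t=0 Δ0: w1=1 w2=1 w0=1 clk=0 w3=1
  Δ1: clk:0→1
  Δ2: w1:1→0
  Δ3: w3:1→0
  (3Δ to stable)
t=1 Δ0: w1=0 w2=1 w0=1 clk=1 w3=0
  Δ1: clk:1→0
  (1Δ to stable)
t=2 Δ0: w1=0 w2=1 w0=1 clk=0 w3=0
  Δ1: clk:0→1
  Δ2: w1:0→1, w0:1→0
  (2Δ to stable)
t=3 Δ0: w1=1 w2=1 w0=0 clk=1 w3=0
  Δ1: clk:1→0
  (1Δ to stable)
t=4 Δ0: w1=1 w2=1 w0=0 clk=0 w3=0
  Δ1: clk:0→1
  Δ2: w1:1→0, w0:0→1
  (2Δ to stable)
t=5 Δ0: w1=0 w2=1 w0=1 clk=1 w3=0
  Δ1: clk:1→0
  (1Δ to stable)
t=6 Δ0: w1=0 w2=1 w0=1 clk=0 w3=0
  Δ1: clk:0→1
  Δ2: w1:0→1, w0:1→0
  (2Δ to stable)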